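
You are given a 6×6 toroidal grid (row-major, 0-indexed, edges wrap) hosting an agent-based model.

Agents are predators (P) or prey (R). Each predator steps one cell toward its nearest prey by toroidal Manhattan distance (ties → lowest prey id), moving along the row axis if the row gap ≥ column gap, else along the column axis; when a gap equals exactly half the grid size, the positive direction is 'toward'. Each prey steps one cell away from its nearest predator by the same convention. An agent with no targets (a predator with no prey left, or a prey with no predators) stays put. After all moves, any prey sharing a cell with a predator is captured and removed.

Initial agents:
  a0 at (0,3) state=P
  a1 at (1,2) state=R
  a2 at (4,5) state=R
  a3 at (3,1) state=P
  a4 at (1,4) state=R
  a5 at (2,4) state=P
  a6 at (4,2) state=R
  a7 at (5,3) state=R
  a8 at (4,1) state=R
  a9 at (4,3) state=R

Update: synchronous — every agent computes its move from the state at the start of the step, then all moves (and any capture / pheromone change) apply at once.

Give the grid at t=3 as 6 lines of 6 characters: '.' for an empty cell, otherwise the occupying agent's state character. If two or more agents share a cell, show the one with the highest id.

t=1: a0@(5,3):P a1@(2,2):R a2@(4,4):R a3@(4,1):P a4@(0,4):R a5@(1,4):P a6@(5,2):R a7@(4,3):R a8@(5,1):R a9@(3,3):R
t=2: a0@(5,2):P a1@(1,2):R a2@(3,4):R a3@(5,1):P a4@(5,4):R a5@(0,4):P a7@(3,3):R a8@(0,1):R a9@(2,3):R
t=3: a0@(0,2):P a1@(2,2):R a2@(2,4):R a3@(0,1):P a4@(4,4):R a5@(5,4):P a7@(2,3):R a8@(1,1):R a9@(3,3):R

.PP...
.R....
..RRR.
...R..
....R.
....P.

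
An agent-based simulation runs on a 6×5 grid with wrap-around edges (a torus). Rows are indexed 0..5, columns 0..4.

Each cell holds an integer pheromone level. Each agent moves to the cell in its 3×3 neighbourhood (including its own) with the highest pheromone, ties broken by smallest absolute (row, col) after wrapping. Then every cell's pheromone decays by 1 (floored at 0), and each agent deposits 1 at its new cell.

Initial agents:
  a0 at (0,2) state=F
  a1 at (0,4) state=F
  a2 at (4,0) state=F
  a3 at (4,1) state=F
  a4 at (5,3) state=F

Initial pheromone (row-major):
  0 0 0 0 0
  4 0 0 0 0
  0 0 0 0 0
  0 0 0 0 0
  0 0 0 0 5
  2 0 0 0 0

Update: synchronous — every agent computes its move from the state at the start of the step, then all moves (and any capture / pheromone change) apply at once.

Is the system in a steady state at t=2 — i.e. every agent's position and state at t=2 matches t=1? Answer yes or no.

t=1: a0@(0,1) a1@(1,0) a2@(4,4) a3@(5,0) a4@(4,4) | pheromone: 0 1 0 0 0 / 4 0 0 0 0 / 0 0 0 0 0 / 0 0 0 0 0 / 0 0 0 0 6 / 2 0 0 0 0
t=2: a0@(1,0) a1@(1,0) a2@(4,4) a3@(4,4) a4@(4,4) | pheromone: 0 0 0 0 0 / 5 0 0 0 0 / 0 0 0 0 0 / 0 0 0 0 0 / 0 0 0 0 8 / 1 0 0 0 0

no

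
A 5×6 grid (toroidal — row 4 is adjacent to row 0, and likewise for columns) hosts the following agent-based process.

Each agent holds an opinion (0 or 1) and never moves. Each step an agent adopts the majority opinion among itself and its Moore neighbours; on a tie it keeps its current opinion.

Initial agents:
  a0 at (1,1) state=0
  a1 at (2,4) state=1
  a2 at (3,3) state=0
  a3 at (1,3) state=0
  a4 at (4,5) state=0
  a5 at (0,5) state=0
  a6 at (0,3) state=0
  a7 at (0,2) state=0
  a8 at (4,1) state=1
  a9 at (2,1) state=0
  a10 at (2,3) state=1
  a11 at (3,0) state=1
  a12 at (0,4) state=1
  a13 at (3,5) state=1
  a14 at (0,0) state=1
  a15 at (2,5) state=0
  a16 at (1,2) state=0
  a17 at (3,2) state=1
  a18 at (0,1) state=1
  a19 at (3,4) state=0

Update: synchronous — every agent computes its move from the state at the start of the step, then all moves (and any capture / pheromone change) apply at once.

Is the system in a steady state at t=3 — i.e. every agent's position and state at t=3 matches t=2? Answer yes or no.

no

t=1: a0@(1,1):0 a1@(2,4):0 a2@(3,3):1 a3@(1,3):0 a4@(4,5):1 a5@(0,5):0 a6@(0,3):0 a7@(0,2):0 a8@(4,1):1 a9@(2,1):0 a10@(2,3):0 a11@(3,0):1 a12@(0,4):0 a13@(3,5):1 a14@(0,0):1 a15@(2,5):1 a16@(1,2):0 a17@(3,2):1 a18@(0,1):1 a19@(3,4):0
t=2: a0@(1,1):0 a1@(2,4):0 a2@(3,3):0 a3@(1,3):0 a4@(4,5):1 a5@(0,5):0 a6@(0,3):0 a7@(0,2):0 a8@(4,1):1 a9@(2,1):0 a10@(2,3):0 a11@(3,0):1 a12@(0,4):0 a13@(3,5):1 a14@(0,0):1 a15@(2,5):1 a16@(1,2):0 a17@(3,2):1 a18@(0,1):1 a19@(3,4):1
t=3: a0@(1,1):0 a1@(2,4):0 a2@(3,3):0 a3@(1,3):0 a4@(4,5):1 a5@(0,5):0 a6@(0,3):0 a7@(0,2):0 a8@(4,1):1 a9@(2,1):0 a10@(2,3):0 a11@(3,0):1 a12@(0,4):0 a13@(3,5):1 a14@(0,0):1 a15@(2,5):1 a16@(1,2):0 a17@(3,2):0 a18@(0,1):1 a19@(3,4):1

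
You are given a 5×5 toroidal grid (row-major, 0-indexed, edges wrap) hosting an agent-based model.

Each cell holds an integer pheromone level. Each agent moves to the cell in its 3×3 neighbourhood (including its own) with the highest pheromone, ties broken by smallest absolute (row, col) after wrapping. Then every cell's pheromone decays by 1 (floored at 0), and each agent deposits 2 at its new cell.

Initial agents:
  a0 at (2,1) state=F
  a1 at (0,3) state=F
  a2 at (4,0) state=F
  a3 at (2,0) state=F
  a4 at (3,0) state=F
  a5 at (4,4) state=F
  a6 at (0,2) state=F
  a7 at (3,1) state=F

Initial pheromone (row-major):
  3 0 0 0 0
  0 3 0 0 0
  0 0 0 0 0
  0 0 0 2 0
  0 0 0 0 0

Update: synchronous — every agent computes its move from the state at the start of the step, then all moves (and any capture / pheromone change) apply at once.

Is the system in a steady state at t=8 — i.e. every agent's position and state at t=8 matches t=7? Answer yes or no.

yes

t=1: a0@(1,1) a1@(0,2) a2@(0,0) a3@(1,1) a4@(2,0) a5@(0,0) a6@(1,1) a7@(2,0) | pheromone: 6 0 2 0 0 / 0 8 0 0 0 / 4 0 0 0 0 / 0 0 0 1 0 / 0 0 0 0 0
t=2: a0@(1,1) a1@(1,1) a2@(1,1) a3@(1,1) a4@(1,1) a5@(1,1) a6@(1,1) a7@(1,1) | pheromone: 5 0 1 0 0 / 0 23 0 0 0 / 3 0 0 0 0 / 0 0 0 0 0 / 0 0 0 0 0
t=3: a0@(1,1) a1@(1,1) a2@(1,1) a3@(1,1) a4@(1,1) a5@(1,1) a6@(1,1) a7@(1,1) | pheromone: 4 0 0 0 0 / 0 38 0 0 0 / 2 0 0 0 0 / 0 0 0 0 0 / 0 0 0 0 0
t=4: a0@(1,1) a1@(1,1) a2@(1,1) a3@(1,1) a4@(1,1) a5@(1,1) a6@(1,1) a7@(1,1) | pheromone: 3 0 0 0 0 / 0 53 0 0 0 / 1 0 0 0 0 / 0 0 0 0 0 / 0 0 0 0 0
t=5: a0@(1,1) a1@(1,1) a2@(1,1) a3@(1,1) a4@(1,1) a5@(1,1) a6@(1,1) a7@(1,1) | pheromone: 2 0 0 0 0 / 0 68 0 0 0 / 0 0 0 0 0 / 0 0 0 0 0 / 0 0 0 0 0
t=6: a0@(1,1) a1@(1,1) a2@(1,1) a3@(1,1) a4@(1,1) a5@(1,1) a6@(1,1) a7@(1,1) | pheromone: 1 0 0 0 0 / 0 83 0 0 0 / 0 0 0 0 0 / 0 0 0 0 0 / 0 0 0 0 0
t=7: a0@(1,1) a1@(1,1) a2@(1,1) a3@(1,1) a4@(1,1) a5@(1,1) a6@(1,1) a7@(1,1) | pheromone: 0 0 0 0 0 / 0 98 0 0 0 / 0 0 0 0 0 / 0 0 0 0 0 / 0 0 0 0 0
t=8: a0@(1,1) a1@(1,1) a2@(1,1) a3@(1,1) a4@(1,1) a5@(1,1) a6@(1,1) a7@(1,1) | pheromone: 0 0 0 0 0 / 0 113 0 0 0 / 0 0 0 0 0 / 0 0 0 0 0 / 0 0 0 0 0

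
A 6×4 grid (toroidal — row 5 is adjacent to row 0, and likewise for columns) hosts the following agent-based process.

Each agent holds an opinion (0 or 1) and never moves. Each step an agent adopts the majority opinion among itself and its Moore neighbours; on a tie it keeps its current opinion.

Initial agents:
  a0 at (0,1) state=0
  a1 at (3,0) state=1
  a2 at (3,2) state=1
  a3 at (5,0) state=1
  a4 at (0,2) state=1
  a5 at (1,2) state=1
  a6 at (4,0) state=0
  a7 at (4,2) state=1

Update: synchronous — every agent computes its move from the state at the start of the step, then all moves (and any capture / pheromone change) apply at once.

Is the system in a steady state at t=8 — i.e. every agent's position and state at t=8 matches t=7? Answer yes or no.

yes

t=1: a0@(0,1):1 a1@(3,0):1 a2@(3,2):1 a3@(5,0):0 a4@(0,2):1 a5@(1,2):1 a6@(4,0):1 a7@(4,2):1
t=2: a0@(0,1):1 a1@(3,0):1 a2@(3,2):1 a3@(5,0):1 a4@(0,2):1 a5@(1,2):1 a6@(4,0):1 a7@(4,2):1
t=3: (unchanged — steady state)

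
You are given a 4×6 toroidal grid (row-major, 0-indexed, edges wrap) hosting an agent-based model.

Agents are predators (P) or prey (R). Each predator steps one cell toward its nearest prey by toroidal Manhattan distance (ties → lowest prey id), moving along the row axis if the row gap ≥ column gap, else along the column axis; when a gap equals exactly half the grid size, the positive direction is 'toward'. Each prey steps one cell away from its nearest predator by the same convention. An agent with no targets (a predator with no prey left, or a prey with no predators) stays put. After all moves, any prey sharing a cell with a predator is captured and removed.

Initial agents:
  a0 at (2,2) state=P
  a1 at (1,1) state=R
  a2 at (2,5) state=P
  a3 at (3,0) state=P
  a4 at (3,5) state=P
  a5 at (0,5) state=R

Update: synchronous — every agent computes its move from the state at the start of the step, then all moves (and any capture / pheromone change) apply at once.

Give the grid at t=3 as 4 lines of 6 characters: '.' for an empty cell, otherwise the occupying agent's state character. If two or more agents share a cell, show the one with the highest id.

t=1: a0@(1,2):P a1@(0,1):R a2@(3,5):P a3@(0,0):P a4@(0,5):P a5@(1,5):R
t=2: a0@(0,2):P a2@(0,5):P a3@(0,1):P a4@(1,5):P a5@(2,5):R
t=3: a0@(0,3):P a2@(1,5):P a3@(1,1):P a4@(2,5):P a5@(3,5):R

...P..
.P...P
.....P
.....R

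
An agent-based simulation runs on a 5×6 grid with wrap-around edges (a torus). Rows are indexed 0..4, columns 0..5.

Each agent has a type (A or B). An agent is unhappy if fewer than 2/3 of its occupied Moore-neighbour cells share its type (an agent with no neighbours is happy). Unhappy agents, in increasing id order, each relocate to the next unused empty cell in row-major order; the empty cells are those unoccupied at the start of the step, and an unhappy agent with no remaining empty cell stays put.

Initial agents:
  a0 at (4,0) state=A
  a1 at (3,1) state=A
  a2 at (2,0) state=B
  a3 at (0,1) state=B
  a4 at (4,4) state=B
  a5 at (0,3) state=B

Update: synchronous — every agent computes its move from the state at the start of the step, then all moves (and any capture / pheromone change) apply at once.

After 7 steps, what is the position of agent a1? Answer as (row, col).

t=1: a0@(0,0):A a1@(0,2):A a2@(0,4):B a3@(0,5):B a4@(4,4):B a5@(0,3):B
t=2: a0@(0,1):A a1@(1,0):A a2@(0,4):B a3@(0,5):B a4@(4,4):B a5@(0,3):B
t=3: a0@(0,1):A a1@(0,0):A a2@(0,4):B a3@(0,5):B a4@(4,4):B a5@(0,3):B
t=4: a0@(0,1):A a1@(0,2):A a2@(0,4):B a3@(0,5):B a4@(4,4):B a5@(0,3):B
t=5: a0@(0,1):A a1@(0,0):A a2@(0,4):B a3@(0,5):B a4@(4,4):B a5@(0,3):B
t=6: a0@(0,1):A a1@(0,2):A a2@(0,4):B a3@(0,5):B a4@(4,4):B a5@(0,3):B
t=7: a0@(0,1):A a1@(0,0):A a2@(0,4):B a3@(0,5):B a4@(4,4):B a5@(0,3):B

(0, 0)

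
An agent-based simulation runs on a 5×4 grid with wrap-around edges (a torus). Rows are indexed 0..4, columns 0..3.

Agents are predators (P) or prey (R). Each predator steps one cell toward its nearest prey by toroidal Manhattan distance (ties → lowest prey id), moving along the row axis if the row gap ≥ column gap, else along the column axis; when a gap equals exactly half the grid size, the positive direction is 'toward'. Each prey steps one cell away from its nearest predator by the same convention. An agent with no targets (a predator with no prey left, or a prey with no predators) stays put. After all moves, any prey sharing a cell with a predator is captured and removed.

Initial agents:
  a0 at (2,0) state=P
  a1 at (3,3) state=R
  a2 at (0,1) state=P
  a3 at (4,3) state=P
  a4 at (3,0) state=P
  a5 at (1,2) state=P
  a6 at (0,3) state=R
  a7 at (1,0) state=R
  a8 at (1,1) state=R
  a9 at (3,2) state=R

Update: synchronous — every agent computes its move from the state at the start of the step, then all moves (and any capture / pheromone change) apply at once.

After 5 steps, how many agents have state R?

t=1: a0@(1,0):P a1@(2,3):R a2@(1,1):P a3@(3,3):P a4@(3,3):P a5@(1,1):P a6@(1,3):R a7@(0,0):R a8@(2,1):R a9@(2,2):R
t=2: a0@(1,3):P a2@(2,1):P a3@(2,3):P a4@(2,3):P a5@(2,1):P a6@(1,2):R a7@(4,0):R a8@(3,1):R a9@(3,2):R
t=3: a0@(1,2):P a2@(3,1):P a3@(1,3):P a4@(1,3):P a5@(3,1):P a6@(1,1):R a7@(3,0):R a8@(4,1):R a9@(4,2):R
t=4: a0@(1,1):P a2@(3,0):P a3@(1,0):P a4@(1,0):P a5@(3,0):P a7@(3,3):R a8@(0,1):R a9@(3,2):R
t=5: a0@(0,1):P a2@(3,3):P a3@(0,0):P a4@(0,0):P a5@(3,3):P a7@(3,2):R a8@(4,1):R a9@(3,1):R

3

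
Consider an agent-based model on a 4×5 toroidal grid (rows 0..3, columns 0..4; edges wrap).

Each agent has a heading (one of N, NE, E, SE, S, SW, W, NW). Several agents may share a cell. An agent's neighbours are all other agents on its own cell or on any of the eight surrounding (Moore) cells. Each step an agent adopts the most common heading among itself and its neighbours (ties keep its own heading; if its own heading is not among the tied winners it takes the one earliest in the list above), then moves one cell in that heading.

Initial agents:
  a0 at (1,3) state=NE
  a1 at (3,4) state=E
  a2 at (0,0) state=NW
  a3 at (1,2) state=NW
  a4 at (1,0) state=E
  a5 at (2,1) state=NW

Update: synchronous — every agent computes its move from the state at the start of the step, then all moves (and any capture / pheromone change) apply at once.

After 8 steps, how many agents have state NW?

6

t=1: a0@(0,4):NE a1@(3,0):E a2@(0,1):E a3@(0,1):NW a4@(0,4):NW a5@(1,0):NW
t=2: a0@(3,3):NW a1@(3,1):E a2@(0,2):E a3@(3,0):NW a4@(3,3):NW a5@(0,4):NW
t=3: a0@(2,2):NW a1@(3,2):E a2@(0,3):E a3@(2,4):NW a4@(2,2):NW a5@(3,3):NW
t=4: a0@(1,1):NW a1@(2,1):NW a2@(0,4):E a3@(1,3):NW a4@(1,1):NW a5@(2,2):NW
t=5: a0@(0,0):NW a1@(1,0):NW a2@(0,0):E a3@(0,2):NW a4@(0,0):NW a5@(1,1):NW
t=6: a0@(3,4):NW a1@(0,4):NW a2@(3,4):NW a3@(3,1):NW a4@(3,4):NW a5@(0,0):NW
t=7: a0@(2,3):NW a1@(3,3):NW a2@(2,3):NW a3@(2,0):NW a4@(2,3):NW a5@(3,4):NW
t=8: a0@(1,2):NW a1@(2,2):NW a2@(1,2):NW a3@(1,4):NW a4@(1,2):NW a5@(2,3):NW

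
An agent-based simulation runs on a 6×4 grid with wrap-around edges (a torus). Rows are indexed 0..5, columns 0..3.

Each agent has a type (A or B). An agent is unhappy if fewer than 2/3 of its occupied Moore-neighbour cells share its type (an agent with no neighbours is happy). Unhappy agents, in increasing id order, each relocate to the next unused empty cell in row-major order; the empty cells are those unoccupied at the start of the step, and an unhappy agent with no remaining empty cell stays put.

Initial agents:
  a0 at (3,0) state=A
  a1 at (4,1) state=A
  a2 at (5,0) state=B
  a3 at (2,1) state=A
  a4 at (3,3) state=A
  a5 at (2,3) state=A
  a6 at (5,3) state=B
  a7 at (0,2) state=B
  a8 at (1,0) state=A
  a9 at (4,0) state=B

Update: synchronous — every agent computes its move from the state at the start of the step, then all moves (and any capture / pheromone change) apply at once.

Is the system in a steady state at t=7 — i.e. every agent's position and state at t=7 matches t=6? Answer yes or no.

t=1: a0@(3,0):A a1@(0,0):A a2@(5,0):B a3@(2,1):A a4@(3,3):A a5@(2,3):A a6@(5,3):B a7@(0,2):B a8@(1,0):A a9@(0,1):B
t=2: a0@(3,0):A a1@(0,3):A a2@(5,0):B a3@(2,1):A a4@(3,3):A a5@(2,3):A a6@(5,3):B a7@(0,2):B a8@(1,0):A a9@(1,1):B
t=3: a0@(3,0):A a1@(0,0):A a2@(0,1):B a3@(2,1):A a4@(3,3):A a5@(2,3):A a6@(5,3):B a7@(0,2):B a8@(1,0):A a9@(1,2):B
t=4: a0@(3,0):A a1@(0,3):A a2@(1,1):B a3@(2,1):A a4@(3,3):A a5@(2,3):A a6@(1,3):B a7@(0,2):B a8@(1,0):A a9@(2,0):B
t=5: a0@(3,0):A a1@(0,0):A a2@(0,1):B a3@(1,2):A a4@(3,3):A a5@(2,2):A a6@(3,1):B a7@(0,2):B a8@(3,2):A a9@(4,0):B
t=6: a0@(0,3):A a1@(1,0):A a2@(1,1):B a3@(1,3):A a4@(3,3):A a5@(2,2):A a6@(2,0):B a7@(2,1):B a8@(3,2):A a9@(2,3):B
t=7: a0@(0,3):A a1@(0,0):A a2@(0,1):B a3@(0,2):A a4@(1,2):A a5@(3,0):A a6@(3,1):B a7@(4,0):B a8@(4,1):A a9@(4,2):B

no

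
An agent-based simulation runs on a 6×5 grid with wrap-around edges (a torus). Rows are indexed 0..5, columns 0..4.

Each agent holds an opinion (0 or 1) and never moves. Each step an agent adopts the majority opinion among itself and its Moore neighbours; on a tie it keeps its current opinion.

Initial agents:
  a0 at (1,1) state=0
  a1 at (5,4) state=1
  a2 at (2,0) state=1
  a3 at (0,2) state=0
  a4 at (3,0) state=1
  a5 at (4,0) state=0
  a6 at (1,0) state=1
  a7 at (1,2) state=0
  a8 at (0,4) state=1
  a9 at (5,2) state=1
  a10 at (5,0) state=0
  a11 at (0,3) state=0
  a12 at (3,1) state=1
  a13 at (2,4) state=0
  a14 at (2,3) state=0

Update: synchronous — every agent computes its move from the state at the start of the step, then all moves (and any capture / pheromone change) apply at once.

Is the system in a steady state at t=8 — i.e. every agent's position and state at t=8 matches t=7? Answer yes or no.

yes

t=1: a0@(1,1):0 a1@(5,4):0 a2@(2,0):1 a3@(0,2):0 a4@(3,0):1 a5@(4,0):1 a6@(1,0):1 a7@(1,2):0 a8@(0,4):1 a9@(5,2):0 a10@(5,0):0 a11@(0,3):0 a12@(3,1):1 a13@(2,4):1 a14@(2,3):0
t=2: a0@(1,1):0 a1@(5,4):0 a2@(2,0):1 a3@(0,2):0 a4@(3,0):1 a5@(4,0):1 a6@(1,0):1 a7@(1,2):0 a8@(0,4):0 a9@(5,2):0 a10@(5,0):0 a11@(0,3):0 a12@(3,1):1 a13@(2,4):1 a14@(2,3):0
t=3: (unchanged — steady state)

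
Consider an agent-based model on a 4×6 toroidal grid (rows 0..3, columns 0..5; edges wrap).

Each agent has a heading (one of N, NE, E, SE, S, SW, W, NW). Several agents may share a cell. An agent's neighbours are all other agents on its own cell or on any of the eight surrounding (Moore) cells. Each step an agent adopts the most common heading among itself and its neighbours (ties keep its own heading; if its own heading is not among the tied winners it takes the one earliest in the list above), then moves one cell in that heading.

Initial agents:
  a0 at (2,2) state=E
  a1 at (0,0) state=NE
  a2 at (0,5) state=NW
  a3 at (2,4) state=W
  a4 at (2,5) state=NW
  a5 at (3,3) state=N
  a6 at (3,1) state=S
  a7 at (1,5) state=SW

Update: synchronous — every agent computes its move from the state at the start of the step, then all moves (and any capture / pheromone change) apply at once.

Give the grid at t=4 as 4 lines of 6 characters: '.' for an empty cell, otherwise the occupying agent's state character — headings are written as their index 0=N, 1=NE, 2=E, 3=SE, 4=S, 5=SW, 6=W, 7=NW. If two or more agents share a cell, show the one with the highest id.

77....
.7....
.7....
7....7

t=1: a0@(2,3):E a1@(3,1):NE a2@(3,4):NW a3@(2,3):W a4@(1,4):NW a5@(2,3):N a6@(0,1):S a7@(0,4):NW
t=2: a0@(1,2):NW a1@(2,2):NE a2@(2,3):NW a3@(1,2):NW a4@(0,3):NW a5@(1,2):NW a6@(1,1):S a7@(3,3):NW
t=3: a0@(0,1):NW a1@(1,1):NW a2@(1,2):NW a3@(0,1):NW a4@(3,2):NW a5@(0,1):NW a6@(0,0):NW a7@(2,2):NW
t=4: a0@(3,0):NW a1@(0,0):NW a2@(0,1):NW a3@(3,0):NW a4@(2,1):NW a5@(3,0):NW a6@(3,5):NW a7@(1,1):NW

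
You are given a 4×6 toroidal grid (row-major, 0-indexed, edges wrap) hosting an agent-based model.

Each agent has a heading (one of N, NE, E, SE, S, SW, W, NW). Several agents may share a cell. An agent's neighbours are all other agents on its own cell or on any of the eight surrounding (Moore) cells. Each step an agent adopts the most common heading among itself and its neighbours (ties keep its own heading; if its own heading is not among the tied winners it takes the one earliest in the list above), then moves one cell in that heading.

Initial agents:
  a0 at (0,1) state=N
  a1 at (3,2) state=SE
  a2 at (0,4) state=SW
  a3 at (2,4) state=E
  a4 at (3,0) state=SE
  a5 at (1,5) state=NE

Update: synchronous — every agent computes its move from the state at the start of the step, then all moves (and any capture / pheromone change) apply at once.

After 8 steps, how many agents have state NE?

1

t=1: a0@(1,2):SE a1@(0,3):SE a2@(1,3):SW a3@(2,5):E a4@(0,1):SE a5@(0,0):NE
t=2: a0@(2,3):SE a1@(1,4):SE a2@(2,4):SE a3@(2,0):E a4@(1,2):SE a5@(3,1):NE
t=3: a0@(3,4):SE a1@(2,5):SE a2@(3,5):SE a3@(2,1):E a4@(2,3):SE a5@(2,2):NE
t=4: a0@(0,5):SE a1@(3,0):SE a2@(0,0):SE a3@(2,2):E a4@(3,4):SE a5@(1,3):NE
t=5: a0@(1,0):SE a1@(0,1):SE a2@(1,1):SE a3@(2,3):E a4@(0,5):SE a5@(0,4):NE
t=6: a0@(2,1):SE a1@(1,2):SE a2@(2,2):SE a3@(2,4):E a4@(1,0):SE a5@(3,5):NE
t=7: a0@(3,2):SE a1@(2,3):SE a2@(3,3):SE a3@(2,5):E a4@(2,1):SE a5@(2,0):NE
t=8: a0@(0,3):SE a1@(3,4):SE a2@(0,4):SE a3@(2,0):E a4@(3,2):SE a5@(1,1):NE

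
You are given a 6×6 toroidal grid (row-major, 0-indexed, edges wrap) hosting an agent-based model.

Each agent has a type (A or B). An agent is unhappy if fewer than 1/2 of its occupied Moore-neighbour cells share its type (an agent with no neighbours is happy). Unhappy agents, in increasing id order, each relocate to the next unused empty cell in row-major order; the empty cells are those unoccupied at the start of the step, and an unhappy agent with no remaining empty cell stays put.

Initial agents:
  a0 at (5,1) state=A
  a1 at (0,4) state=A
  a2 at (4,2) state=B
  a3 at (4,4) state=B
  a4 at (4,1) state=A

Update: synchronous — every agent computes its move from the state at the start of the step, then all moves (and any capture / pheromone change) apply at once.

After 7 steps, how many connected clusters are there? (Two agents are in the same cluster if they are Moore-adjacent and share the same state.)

4

t=1: a0@(5,1):A a1@(0,4):A a2@(0,0):B a3@(4,4):B a4@(4,1):A
t=2: a0@(5,1):A a1@(0,4):A a2@(0,1):B a3@(4,4):B a4@(4,1):A
t=3: a0@(5,1):A a1@(0,4):A a2@(0,0):B a3@(4,4):B a4@(4,1):A
t=4: a0@(5,1):A a1@(0,4):A a2@(0,1):B a3@(4,4):B a4@(4,1):A
t=5: a0@(5,1):A a1@(0,4):A a2@(0,0):B a3@(4,4):B a4@(4,1):A
t=6: a0@(5,1):A a1@(0,4):A a2@(0,1):B a3@(4,4):B a4@(4,1):A
t=7: a0@(5,1):A a1@(0,4):A a2@(0,0):B a3@(4,4):B a4@(4,1):A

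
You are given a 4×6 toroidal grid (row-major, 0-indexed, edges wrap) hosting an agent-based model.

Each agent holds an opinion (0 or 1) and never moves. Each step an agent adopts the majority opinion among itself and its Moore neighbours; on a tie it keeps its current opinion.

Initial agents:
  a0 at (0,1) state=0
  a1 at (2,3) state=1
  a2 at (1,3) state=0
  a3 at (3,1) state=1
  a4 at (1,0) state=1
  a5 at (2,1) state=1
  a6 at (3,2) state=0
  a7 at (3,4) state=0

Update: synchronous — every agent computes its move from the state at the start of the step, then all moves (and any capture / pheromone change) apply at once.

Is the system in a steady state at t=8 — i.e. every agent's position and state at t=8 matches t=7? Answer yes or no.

yes

t=1: a0@(0,1):0 a1@(2,3):0 a2@(1,3):0 a3@(3,1):1 a4@(1,0):1 a5@(2,1):1 a6@(3,2):1 a7@(3,4):0
t=2: a0@(0,1):1 a1@(2,3):0 a2@(1,3):0 a3@(3,1):1 a4@(1,0):1 a5@(2,1):1 a6@(3,2):1 a7@(3,4):0
t=3: (unchanged — steady state)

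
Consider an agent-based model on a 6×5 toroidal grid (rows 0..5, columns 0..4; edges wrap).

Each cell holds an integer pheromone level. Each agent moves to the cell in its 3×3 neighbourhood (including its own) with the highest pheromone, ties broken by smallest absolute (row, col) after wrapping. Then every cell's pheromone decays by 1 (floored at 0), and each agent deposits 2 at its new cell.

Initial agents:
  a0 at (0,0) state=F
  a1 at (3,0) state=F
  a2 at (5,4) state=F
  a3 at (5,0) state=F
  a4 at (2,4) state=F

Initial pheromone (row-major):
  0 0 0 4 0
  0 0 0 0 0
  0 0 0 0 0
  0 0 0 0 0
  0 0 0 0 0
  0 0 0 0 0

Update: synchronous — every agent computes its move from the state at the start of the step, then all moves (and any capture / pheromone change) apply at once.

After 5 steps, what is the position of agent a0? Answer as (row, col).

t=1: a0@(0,0) a1@(2,0) a2@(0,3) a3@(0,0) a4@(1,0) | pheromone: 4 0 0 5 0 / 2 0 0 0 0 / 2 0 0 0 0 / 0 0 0 0 0 / 0 0 0 0 0 / 0 0 0 0 0
t=2: a0@(0,0) a1@(1,0) a2@(0,3) a3@(0,0) a4@(0,0) | pheromone: 9 0 0 6 0 / 3 0 0 0 0 / 1 0 0 0 0 / 0 0 0 0 0 / 0 0 0 0 0 / 0 0 0 0 0
t=3: a0@(0,0) a1@(0,0) a2@(0,3) a3@(0,0) a4@(0,0) | pheromone: 16 0 0 7 0 / 2 0 0 0 0 / 0 0 0 0 0 / 0 0 0 0 0 / 0 0 0 0 0 / 0 0 0 0 0
t=4: a0@(0,0) a1@(0,0) a2@(0,3) a3@(0,0) a4@(0,0) | pheromone: 23 0 0 8 0 / 1 0 0 0 0 / 0 0 0 0 0 / 0 0 0 0 0 / 0 0 0 0 0 / 0 0 0 0 0
t=5: a0@(0,0) a1@(0,0) a2@(0,3) a3@(0,0) a4@(0,0) | pheromone: 30 0 0 9 0 / 0 0 0 0 0 / 0 0 0 0 0 / 0 0 0 0 0 / 0 0 0 0 0 / 0 0 0 0 0

(0, 0)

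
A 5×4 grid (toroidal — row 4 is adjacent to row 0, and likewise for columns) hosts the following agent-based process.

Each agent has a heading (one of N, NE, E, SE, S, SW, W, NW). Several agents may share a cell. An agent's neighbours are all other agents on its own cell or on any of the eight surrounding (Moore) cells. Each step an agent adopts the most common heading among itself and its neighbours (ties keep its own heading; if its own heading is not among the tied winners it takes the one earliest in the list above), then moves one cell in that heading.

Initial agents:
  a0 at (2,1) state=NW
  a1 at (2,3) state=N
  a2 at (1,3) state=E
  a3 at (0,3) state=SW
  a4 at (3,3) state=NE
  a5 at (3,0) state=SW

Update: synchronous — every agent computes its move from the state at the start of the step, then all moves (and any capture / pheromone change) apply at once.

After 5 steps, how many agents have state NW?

1

t=1: a0@(1,0):NW a1@(1,3):N a2@(1,0):E a3@(1,2):SW a4@(2,0):NE a5@(4,3):SW
t=2: a0@(0,3):NW a1@(0,3):N a2@(1,1):E a3@(2,1):SW a4@(1,1):NE a5@(0,2):SW
t=3: a0@(4,2):NW a1@(4,3):N a2@(2,0):SW a3@(3,0):SW a4@(2,0):SW a5@(1,1):SW
t=4: a0@(3,1):NW a1@(3,3):N a2@(3,3):SW a3@(4,3):SW a4@(3,3):SW a5@(2,0):SW
t=5: a0@(2,0):NW a1@(4,2):SW a2@(4,2):SW a3@(0,2):SW a4@(4,2):SW a5@(3,3):SW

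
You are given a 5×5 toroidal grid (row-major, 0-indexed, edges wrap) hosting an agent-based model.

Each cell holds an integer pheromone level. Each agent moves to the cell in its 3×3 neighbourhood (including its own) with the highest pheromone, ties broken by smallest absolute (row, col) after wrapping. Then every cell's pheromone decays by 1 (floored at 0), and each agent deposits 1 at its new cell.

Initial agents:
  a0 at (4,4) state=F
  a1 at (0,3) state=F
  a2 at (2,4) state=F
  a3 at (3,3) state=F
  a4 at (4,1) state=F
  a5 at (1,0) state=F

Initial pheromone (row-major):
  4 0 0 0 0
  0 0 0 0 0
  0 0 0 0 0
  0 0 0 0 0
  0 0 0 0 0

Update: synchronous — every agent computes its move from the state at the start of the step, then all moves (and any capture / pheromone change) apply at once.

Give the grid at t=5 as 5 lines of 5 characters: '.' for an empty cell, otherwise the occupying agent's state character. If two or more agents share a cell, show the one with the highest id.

F.F..
.....
..F..
.....
.....

t=1: a0@(0,0) a1@(0,2) a2@(1,0) a3@(2,2) a4@(0,0) a5@(0,0) | pheromone: 6 0 1 0 0 / 1 0 0 0 0 / 0 0 1 0 0 / 0 0 0 0 0 / 0 0 0 0 0
t=2: a0@(0,0) a1@(0,2) a2@(0,0) a3@(2,2) a4@(0,0) a5@(0,0) | pheromone: 9 0 1 0 0 / 0 0 0 0 0 / 0 0 1 0 0 / 0 0 0 0 0 / 0 0 0 0 0
t=3: a0@(0,0) a1@(0,2) a2@(0,0) a3@(2,2) a4@(0,0) a5@(0,0) | pheromone: 12 0 1 0 0 / 0 0 0 0 0 / 0 0 1 0 0 / 0 0 0 0 0 / 0 0 0 0 0
t=4: a0@(0,0) a1@(0,2) a2@(0,0) a3@(2,2) a4@(0,0) a5@(0,0) | pheromone: 15 0 1 0 0 / 0 0 0 0 0 / 0 0 1 0 0 / 0 0 0 0 0 / 0 0 0 0 0
t=5: a0@(0,0) a1@(0,2) a2@(0,0) a3@(2,2) a4@(0,0) a5@(0,0) | pheromone: 18 0 1 0 0 / 0 0 0 0 0 / 0 0 1 0 0 / 0 0 0 0 0 / 0 0 0 0 0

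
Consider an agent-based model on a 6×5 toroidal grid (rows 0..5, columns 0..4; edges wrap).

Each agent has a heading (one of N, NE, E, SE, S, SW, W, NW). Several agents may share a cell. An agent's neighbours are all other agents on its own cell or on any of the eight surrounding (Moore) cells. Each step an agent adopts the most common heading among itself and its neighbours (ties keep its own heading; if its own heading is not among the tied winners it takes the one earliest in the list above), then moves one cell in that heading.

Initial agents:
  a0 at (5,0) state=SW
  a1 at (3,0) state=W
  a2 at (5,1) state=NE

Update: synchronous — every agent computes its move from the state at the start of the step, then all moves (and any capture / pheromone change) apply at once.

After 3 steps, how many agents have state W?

1

t=1: a0@(0,4):SW a1@(3,4):W a2@(4,2):NE
t=2: a0@(1,3):SW a1@(3,3):W a2@(3,3):NE
t=3: a0@(2,2):SW a1@(3,2):W a2@(2,4):NE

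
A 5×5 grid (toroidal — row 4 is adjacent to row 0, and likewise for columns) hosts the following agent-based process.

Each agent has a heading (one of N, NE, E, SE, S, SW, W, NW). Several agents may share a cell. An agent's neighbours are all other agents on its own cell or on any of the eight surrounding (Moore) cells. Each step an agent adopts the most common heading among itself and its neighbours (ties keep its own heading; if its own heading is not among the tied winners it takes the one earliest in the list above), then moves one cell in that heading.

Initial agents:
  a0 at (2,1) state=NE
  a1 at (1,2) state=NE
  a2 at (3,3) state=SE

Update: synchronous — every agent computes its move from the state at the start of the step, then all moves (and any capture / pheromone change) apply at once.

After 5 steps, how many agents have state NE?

2

t=1: a0@(1,2):NE a1@(0,3):NE a2@(4,4):SE
t=2: a0@(0,3):NE a1@(4,4):NE a2@(0,0):SE
t=3: a0@(4,4):NE a1@(3,0):NE a2@(1,1):SE
t=4: a0@(3,0):NE a1@(2,1):NE a2@(2,2):SE
t=5: a0@(2,1):NE a1@(1,2):NE a2@(3,3):SE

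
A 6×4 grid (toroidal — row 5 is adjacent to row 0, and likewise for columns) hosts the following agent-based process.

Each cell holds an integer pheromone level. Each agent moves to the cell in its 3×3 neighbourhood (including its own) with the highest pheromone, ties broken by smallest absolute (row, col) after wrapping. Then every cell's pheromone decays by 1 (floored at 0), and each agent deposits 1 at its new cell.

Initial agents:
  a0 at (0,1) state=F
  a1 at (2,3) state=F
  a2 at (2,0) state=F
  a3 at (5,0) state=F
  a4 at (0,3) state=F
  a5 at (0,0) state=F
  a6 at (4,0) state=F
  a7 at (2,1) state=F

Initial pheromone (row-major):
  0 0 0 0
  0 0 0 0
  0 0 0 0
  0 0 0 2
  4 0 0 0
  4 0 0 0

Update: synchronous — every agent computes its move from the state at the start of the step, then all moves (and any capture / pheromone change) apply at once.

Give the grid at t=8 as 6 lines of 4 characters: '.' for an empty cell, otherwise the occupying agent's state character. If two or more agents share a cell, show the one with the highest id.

t=1: a0@(5,0) a1@(3,3) a2@(3,3) a3@(4,0) a4@(5,0) a5@(5,0) a6@(4,0) a7@(1,0) | pheromone: 0 0 0 0 / 1 0 0 0 / 0 0 0 0 / 0 0 0 3 / 5 0 0 0 / 6 0 0 0
t=2: a0@(5,0) a1@(4,0) a2@(4,0) a3@(5,0) a4@(5,0) a5@(5,0) a6@(5,0) a7@(1,0) | pheromone: 0 0 0 0 / 1 0 0 0 / 0 0 0 0 / 0 0 0 2 / 6 0 0 0 / 10 0 0 0
t=3: a0@(5,0) a1@(5,0) a2@(5,0) a3@(5,0) a4@(5,0) a5@(5,0) a6@(5,0) a7@(1,0) | pheromone: 0 0 0 0 / 1 0 0 0 / 0 0 0 0 / 0 0 0 1 / 5 0 0 0 / 16 0 0 0
t=4: a0@(5,0) a1@(5,0) a2@(5,0) a3@(5,0) a4@(5,0) a5@(5,0) a6@(5,0) a7@(1,0) | pheromone: 0 0 0 0 / 1 0 0 0 / 0 0 0 0 / 0 0 0 0 / 4 0 0 0 / 22 0 0 0
t=5: a0@(5,0) a1@(5,0) a2@(5,0) a3@(5,0) a4@(5,0) a5@(5,0) a6@(5,0) a7@(1,0) | pheromone: 0 0 0 0 / 1 0 0 0 / 0 0 0 0 / 0 0 0 0 / 3 0 0 0 / 28 0 0 0
t=6: a0@(5,0) a1@(5,0) a2@(5,0) a3@(5,0) a4@(5,0) a5@(5,0) a6@(5,0) a7@(1,0) | pheromone: 0 0 0 0 / 1 0 0 0 / 0 0 0 0 / 0 0 0 0 / 2 0 0 0 / 34 0 0 0
t=7: a0@(5,0) a1@(5,0) a2@(5,0) a3@(5,0) a4@(5,0) a5@(5,0) a6@(5,0) a7@(1,0) | pheromone: 0 0 0 0 / 1 0 0 0 / 0 0 0 0 / 0 0 0 0 / 1 0 0 0 / 40 0 0 0
t=8: a0@(5,0) a1@(5,0) a2@(5,0) a3@(5,0) a4@(5,0) a5@(5,0) a6@(5,0) a7@(1,0) | pheromone: 0 0 0 0 / 1 0 0 0 / 0 0 0 0 / 0 0 0 0 / 0 0 0 0 / 46 0 0 0

....
F...
....
....
....
F...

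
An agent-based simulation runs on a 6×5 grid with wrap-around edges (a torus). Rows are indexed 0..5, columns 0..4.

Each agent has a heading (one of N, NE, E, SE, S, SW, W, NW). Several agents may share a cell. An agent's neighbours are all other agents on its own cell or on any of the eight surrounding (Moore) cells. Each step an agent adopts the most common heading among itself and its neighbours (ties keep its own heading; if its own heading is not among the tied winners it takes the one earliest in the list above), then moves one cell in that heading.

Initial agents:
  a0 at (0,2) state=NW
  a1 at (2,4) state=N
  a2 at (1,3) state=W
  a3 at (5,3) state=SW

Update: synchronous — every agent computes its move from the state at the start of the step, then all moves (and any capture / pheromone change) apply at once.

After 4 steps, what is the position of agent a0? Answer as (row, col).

(2, 3)

t=1: a0@(5,1):NW a1@(1,4):N a2@(1,2):W a3@(0,2):SW
t=2: a0@(4,0):NW a1@(0,4):N a2@(1,1):W a3@(1,1):SW
t=3: a0@(3,4):NW a1@(5,4):N a2@(1,0):W a3@(2,0):SW
t=4: a0@(2,3):NW a1@(4,4):N a2@(1,4):W a3@(3,4):SW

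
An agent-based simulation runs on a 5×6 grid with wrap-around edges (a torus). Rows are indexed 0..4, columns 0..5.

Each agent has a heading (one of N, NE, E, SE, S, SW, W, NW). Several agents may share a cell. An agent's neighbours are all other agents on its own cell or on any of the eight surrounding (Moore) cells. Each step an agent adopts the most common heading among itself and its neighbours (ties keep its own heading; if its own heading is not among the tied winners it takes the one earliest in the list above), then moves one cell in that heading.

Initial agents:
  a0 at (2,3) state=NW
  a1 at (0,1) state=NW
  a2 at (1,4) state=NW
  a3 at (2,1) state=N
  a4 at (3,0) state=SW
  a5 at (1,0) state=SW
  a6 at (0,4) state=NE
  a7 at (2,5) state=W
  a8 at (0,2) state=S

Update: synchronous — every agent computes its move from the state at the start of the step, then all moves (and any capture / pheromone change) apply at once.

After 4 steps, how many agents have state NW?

t=1: a0@(1,2):NW a1@(4,0):NW a2@(0,3):NW a3@(3,0):SW a4@(4,5):SW a5@(2,5):SW a6@(4,5):NE a7@(3,4):SW a8@(1,2):S
t=2: a0@(0,1):NW a1@(0,5):SW a2@(4,2):NW a3@(4,5):SW a4@(0,4):SW a5@(3,4):SW a6@(0,4):SW a7@(4,3):SW a8@(0,1):NW
t=3: a0@(4,0):NW a1@(1,4):SW a2@(3,1):NW a3@(0,4):SW a4@(1,3):SW a5@(4,3):SW a6@(1,3):SW a7@(0,2):SW a8@(4,0):NW
t=4: a0@(3,5):NW a1@(2,3):SW a2@(2,0):NW a3@(1,3):SW a4@(2,2):SW a5@(0,2):SW a6@(2,2):SW a7@(1,1):SW a8@(3,5):NW

3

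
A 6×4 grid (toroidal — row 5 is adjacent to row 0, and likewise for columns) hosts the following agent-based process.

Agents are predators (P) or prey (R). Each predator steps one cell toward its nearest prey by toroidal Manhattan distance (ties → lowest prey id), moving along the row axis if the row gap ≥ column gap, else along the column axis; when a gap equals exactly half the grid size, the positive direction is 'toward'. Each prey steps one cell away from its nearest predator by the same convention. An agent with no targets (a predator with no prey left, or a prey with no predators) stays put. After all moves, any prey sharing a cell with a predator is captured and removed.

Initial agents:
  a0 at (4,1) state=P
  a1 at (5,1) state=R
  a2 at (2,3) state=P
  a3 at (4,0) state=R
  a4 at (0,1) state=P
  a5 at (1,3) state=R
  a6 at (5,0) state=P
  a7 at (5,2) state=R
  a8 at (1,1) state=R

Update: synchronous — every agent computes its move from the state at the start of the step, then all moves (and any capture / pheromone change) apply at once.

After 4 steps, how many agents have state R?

5

t=1: a0@(5,1):P a1@(0,1):R a2@(1,3):P a3@(4,3):R a4@(5,1):P a5@(0,3):R a6@(5,1):P a7@(0,2):R a8@(2,1):R
t=2: a0@(0,1):P a1@(1,1):R a2@(0,3):P a3@(4,2):R a4@(0,1):P a5@(5,3):R a6@(0,1):P a7@(1,2):R a8@(1,1):R
t=3: a0@(1,1):P a1@(2,1):R a2@(5,3):P a3@(3,2):R a4@(1,1):P a5@(4,3):R a6@(1,1):P a7@(2,2):R a8@(2,1):R
t=4: a0@(2,1):P a1@(3,1):R a2@(4,3):P a3@(4,2):R a4@(2,1):P a5@(3,3):R a6@(2,1):P a7@(3,2):R a8@(3,1):R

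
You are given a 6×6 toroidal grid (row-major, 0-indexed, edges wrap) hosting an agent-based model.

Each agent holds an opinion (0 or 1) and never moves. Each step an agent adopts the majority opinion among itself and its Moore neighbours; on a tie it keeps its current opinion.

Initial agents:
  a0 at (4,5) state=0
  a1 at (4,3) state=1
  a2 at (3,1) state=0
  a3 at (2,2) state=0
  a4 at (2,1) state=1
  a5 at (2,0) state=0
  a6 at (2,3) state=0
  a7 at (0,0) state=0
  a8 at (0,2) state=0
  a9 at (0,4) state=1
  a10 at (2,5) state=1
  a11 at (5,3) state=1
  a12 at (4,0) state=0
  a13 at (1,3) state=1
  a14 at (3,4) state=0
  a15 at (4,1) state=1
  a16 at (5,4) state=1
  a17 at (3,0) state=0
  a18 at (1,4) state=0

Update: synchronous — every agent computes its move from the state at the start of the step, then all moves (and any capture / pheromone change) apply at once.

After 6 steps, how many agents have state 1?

5

t=1: a0@(4,5):0 a1@(4,3):1 a2@(3,1):0 a3@(2,2):0 a4@(2,1):0 a5@(2,0):0 a6@(2,3):0 a7@(0,0):0 a8@(0,2):1 a9@(0,4):1 a10@(2,5):0 a11@(5,3):1 a12@(4,0):0 a13@(1,3):0 a14@(3,4):0 a15@(4,1):0 a16@(5,4):1 a17@(3,0):0 a18@(1,4):1
t=2: a0@(4,5):0 a1@(4,3):1 a2@(3,1):0 a3@(2,2):0 a4@(2,1):0 a5@(2,0):0 a6@(2,3):0 a7@(0,0):0 a8@(0,2):1 a9@(0,4):1 a10@(2,5):0 a11@(5,3):1 a12@(4,0):0 a13@(1,3):0 a14@(3,4):0 a15@(4,1):0 a16@(5,4):1 a17@(3,0):0 a18@(1,4):0
t=3: (unchanged — steady state)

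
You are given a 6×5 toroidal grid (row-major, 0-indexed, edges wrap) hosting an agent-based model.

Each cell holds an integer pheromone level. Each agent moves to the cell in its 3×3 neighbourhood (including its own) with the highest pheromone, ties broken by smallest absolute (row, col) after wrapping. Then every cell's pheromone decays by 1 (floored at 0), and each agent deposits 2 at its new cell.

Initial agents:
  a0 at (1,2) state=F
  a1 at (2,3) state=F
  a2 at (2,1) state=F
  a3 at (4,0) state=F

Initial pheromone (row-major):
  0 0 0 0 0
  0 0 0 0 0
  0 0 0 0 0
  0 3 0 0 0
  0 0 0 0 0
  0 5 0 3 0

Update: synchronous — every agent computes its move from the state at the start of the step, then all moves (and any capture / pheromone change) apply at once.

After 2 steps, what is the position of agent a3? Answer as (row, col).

(5, 1)

t=1: a0@(0,1) a1@(1,2) a2@(3,1) a3@(5,1) | pheromone: 0 2 0 0 0 / 0 0 2 0 0 / 0 0 0 0 0 / 0 4 0 0 0 / 0 0 0 0 0 / 0 6 0 2 0
t=2: a0@(5,1) a1@(0,1) a2@(3,1) a3@(5,1) | pheromone: 0 3 0 0 0 / 0 0 1 0 0 / 0 0 0 0 0 / 0 5 0 0 0 / 0 0 0 0 0 / 0 9 0 1 0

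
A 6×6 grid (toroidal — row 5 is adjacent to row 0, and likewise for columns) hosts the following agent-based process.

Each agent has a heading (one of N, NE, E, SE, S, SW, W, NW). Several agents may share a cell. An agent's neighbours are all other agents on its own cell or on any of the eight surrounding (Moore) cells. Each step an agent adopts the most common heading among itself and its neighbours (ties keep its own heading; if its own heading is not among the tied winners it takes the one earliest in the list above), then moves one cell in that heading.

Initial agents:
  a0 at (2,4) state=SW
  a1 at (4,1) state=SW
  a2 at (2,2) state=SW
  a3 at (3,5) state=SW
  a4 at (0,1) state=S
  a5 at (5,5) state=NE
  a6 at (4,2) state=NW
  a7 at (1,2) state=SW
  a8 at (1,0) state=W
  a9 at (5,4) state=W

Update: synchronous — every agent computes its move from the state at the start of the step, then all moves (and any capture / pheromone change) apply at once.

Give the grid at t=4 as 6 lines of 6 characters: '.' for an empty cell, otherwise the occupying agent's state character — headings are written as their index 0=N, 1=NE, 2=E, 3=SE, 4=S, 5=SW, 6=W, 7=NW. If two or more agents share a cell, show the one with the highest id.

t=1: a0@(3,3):SW a1@(5,0):SW a2@(3,1):SW a3@(4,4):SW a4@(1,1):S a5@(4,0):NE a6@(3,1):NW a7@(2,1):SW a8@(1,5):W a9@(5,3):W
t=2: a0@(4,2):SW a1@(0,5):SW a2@(4,0):SW a3@(5,3):SW a4@(2,1):S a5@(5,5):SW a6@(4,0):SW a7@(3,0):SW a8@(1,4):W a9@(5,2):W
t=3: a0@(5,1):SW a1@(1,4):SW a2@(5,5):SW a3@(0,2):SW a4@(3,1):S a5@(0,4):SW a6@(5,5):SW a7@(4,5):SW a8@(1,3):W a9@(0,1):SW
t=4: a0@(0,0):SW a1@(2,3):SW a2@(0,4):SW a3@(1,1):SW a4@(4,1):S a5@(1,3):SW a6@(0,4):SW a7@(5,4):SW a8@(2,2):SW a9@(1,0):SW

5...5.
55.5..
..55..
......
.4....
....5.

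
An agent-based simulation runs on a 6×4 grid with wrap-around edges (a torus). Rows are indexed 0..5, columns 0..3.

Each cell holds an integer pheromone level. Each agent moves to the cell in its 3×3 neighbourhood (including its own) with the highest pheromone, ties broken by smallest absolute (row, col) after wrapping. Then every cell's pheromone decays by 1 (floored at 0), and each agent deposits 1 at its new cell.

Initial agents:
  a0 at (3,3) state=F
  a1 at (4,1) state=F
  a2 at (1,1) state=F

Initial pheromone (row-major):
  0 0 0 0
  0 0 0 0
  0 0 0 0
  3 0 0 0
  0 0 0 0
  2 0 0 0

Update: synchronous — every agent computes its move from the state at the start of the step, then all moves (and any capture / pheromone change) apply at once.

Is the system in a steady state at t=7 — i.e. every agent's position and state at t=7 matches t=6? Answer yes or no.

t=1: a0@(3,0) a1@(3,0) a2@(0,0) | pheromone: 1 0 0 0 / 0 0 0 0 / 0 0 0 0 / 4 0 0 0 / 0 0 0 0 / 1 0 0 0
t=2: a0@(3,0) a1@(3,0) a2@(0,0) | pheromone: 1 0 0 0 / 0 0 0 0 / 0 0 0 0 / 5 0 0 0 / 0 0 0 0 / 0 0 0 0
t=3: a0@(3,0) a1@(3,0) a2@(0,0) | pheromone: 1 0 0 0 / 0 0 0 0 / 0 0 0 0 / 6 0 0 0 / 0 0 0 0 / 0 0 0 0
t=4: a0@(3,0) a1@(3,0) a2@(0,0) | pheromone: 1 0 0 0 / 0 0 0 0 / 0 0 0 0 / 7 0 0 0 / 0 0 0 0 / 0 0 0 0
t=5: a0@(3,0) a1@(3,0) a2@(0,0) | pheromone: 1 0 0 0 / 0 0 0 0 / 0 0 0 0 / 8 0 0 0 / 0 0 0 0 / 0 0 0 0
t=6: a0@(3,0) a1@(3,0) a2@(0,0) | pheromone: 1 0 0 0 / 0 0 0 0 / 0 0 0 0 / 9 0 0 0 / 0 0 0 0 / 0 0 0 0
t=7: a0@(3,0) a1@(3,0) a2@(0,0) | pheromone: 1 0 0 0 / 0 0 0 0 / 0 0 0 0 / 10 0 0 0 / 0 0 0 0 / 0 0 0 0

yes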